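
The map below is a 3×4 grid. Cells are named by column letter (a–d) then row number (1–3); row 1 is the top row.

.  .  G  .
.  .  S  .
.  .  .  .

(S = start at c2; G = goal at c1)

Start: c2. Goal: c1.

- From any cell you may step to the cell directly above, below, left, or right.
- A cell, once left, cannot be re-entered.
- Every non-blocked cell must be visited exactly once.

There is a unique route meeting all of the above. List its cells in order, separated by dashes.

Need to visit all 12 open cells exactly once, starting at c2 and ending at c1.
Route from c2: left to b2, up to b1, left to a1, 2× down (reaching a3), 3× right (reaching d3), 2× up (reaching d1), left to c1 — 11 moves in all.
Check: all 12 open cells covered.

c2 - b2 - b1 - a1 - a2 - a3 - b3 - c3 - d3 - d2 - d1 - c1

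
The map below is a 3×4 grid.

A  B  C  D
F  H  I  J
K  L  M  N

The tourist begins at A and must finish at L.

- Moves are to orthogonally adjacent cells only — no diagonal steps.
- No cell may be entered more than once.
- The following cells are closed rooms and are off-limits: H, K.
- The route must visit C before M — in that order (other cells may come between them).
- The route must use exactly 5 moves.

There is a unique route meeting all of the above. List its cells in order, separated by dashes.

The waypoints must appear in the order C, M, with no cell reused.
Route from A: right 2 to C, down 2 to M, left 1 to L — 5 moves in all.
Check: order respected (C at step 2, M at step 4); 5 moves as required.

A - B - C - I - M - L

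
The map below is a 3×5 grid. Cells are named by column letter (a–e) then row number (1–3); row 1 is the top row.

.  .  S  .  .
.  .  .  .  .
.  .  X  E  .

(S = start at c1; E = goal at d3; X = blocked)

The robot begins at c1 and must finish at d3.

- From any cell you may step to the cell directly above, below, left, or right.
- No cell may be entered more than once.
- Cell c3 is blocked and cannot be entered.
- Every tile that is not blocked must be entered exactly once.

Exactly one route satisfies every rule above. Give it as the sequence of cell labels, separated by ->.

c1 -> b1 -> a1 -> a2 -> a3 -> b3 -> b2 -> c2 -> d2 -> d1 -> e1 -> e2 -> e3 -> d3

Need to visit all 14 open cells exactly once, starting at c1 and ending at d3.
Route from c1: 2× left (reaching a1), 2× down (reaching a3), right to b3, up to b2, 2× right (reaching d2), up to d1, right to e1, 2× down (reaching e3), left to d3 — 13 moves in all.
Check: all 14 open cells covered.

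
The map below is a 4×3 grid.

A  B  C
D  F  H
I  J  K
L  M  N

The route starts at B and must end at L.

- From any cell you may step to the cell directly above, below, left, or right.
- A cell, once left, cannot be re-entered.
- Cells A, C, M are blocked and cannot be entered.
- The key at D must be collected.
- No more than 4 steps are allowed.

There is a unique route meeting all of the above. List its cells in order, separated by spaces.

B F D I L

The 4-move cap with required stops at D leaves no slack for detours.
Route from B: down to F, left to D, 2× down (reaching L) — 4 moves in all.
Check: all required cells visited; 4 ≤ 4 moves.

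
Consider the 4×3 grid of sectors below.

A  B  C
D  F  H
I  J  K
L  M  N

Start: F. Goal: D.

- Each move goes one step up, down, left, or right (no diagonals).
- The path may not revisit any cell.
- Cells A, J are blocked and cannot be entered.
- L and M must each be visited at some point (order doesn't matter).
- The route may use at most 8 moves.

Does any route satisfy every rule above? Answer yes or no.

One route that works: F → H → K → N → M → L → I → D.

yes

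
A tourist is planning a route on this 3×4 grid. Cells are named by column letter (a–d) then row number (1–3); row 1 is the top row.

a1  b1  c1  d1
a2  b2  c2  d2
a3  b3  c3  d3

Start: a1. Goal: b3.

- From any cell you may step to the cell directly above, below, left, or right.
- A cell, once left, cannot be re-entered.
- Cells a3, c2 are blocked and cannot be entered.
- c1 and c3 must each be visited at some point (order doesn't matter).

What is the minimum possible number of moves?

7

Any route passes through c1 and c3 in some order between a1 and b3. Summing Manhattan distances along each leg and taking the cheapest ordering (a1 → c1 → c3 → b3) gives a lower bound of 2 + 2 + 1 = 5 moves.
That bound ignores the blocked cells. Measuring each leg by the fewest moves that actually steer around them (a1→c1: 2; c1→c3: 4; c3→b3: 1) raises the lower bound to 7.
A route of 7 moves exists: a1 → b1 → c1 → d1 → d2 → d3 → c3 → b3.
Since 7 matches that lower bound, it is optimal.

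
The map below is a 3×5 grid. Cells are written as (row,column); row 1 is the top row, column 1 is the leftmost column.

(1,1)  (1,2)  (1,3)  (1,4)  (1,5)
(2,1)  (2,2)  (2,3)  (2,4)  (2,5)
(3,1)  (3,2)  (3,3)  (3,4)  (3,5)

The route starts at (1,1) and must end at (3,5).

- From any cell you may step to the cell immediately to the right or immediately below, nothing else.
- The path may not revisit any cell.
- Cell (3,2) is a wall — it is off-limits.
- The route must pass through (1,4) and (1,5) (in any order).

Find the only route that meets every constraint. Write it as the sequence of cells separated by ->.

Moves only go right or down, so the column and row indices never decrease.
Route from (1,1): right 4 to (1,5), down 2 to (3,5) — 6 moves in all.
Check: all required cells visited.

(1,1) -> (1,2) -> (1,3) -> (1,4) -> (1,5) -> (2,5) -> (3,5)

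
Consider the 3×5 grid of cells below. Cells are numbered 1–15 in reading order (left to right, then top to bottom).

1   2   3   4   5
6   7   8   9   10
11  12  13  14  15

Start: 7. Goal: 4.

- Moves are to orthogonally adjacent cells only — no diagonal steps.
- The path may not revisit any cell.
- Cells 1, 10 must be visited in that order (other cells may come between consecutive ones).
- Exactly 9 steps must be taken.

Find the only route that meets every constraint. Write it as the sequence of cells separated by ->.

7 -> 6 -> 1 -> 2 -> 3 -> 8 -> 9 -> 10 -> 5 -> 4

The waypoints must appear in the order 1, 10, with no cell reused.
Route from 7: left 1 to 6, up 1 to 1, right 2 to 3, down 1 to 8, right 2 to 10, up 1 to 5, left 1 to 4 — 9 moves in all.
Check: order respected (1 at step 2, 10 at step 7); 9 moves as required.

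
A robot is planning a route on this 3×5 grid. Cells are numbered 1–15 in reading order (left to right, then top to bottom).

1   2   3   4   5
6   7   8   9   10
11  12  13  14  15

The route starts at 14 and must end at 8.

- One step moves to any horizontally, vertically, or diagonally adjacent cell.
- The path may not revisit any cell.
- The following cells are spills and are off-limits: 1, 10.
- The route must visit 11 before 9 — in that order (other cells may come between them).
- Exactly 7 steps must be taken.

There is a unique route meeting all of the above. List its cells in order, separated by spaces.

14 13 12 11 7 3 9 8

The waypoints must appear in the order 11, 9, with no cell reused.
Route from 14: left 3 to 11, up-right 2 to 3, down-right 1 to 9, left 1 to 8 — 7 moves in all.
Check: order respected (11 at step 3, 9 at step 6); 7 moves as required.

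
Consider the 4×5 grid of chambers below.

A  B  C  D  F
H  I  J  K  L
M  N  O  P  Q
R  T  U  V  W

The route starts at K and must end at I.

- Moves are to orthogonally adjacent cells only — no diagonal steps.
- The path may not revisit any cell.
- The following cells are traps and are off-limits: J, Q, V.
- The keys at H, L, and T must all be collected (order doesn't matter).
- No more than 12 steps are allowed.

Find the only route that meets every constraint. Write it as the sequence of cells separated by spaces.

K L F D C B A H M R T N I

The budget equals the shortest possible length, so every move has to be on a shortest route through the required cells.
Route from K: right 1 to L, up 1 to F, left 4 to A, down 3 to R, right 1 to T, up 2 to I — 12 moves in all.
Check: all required cells visited; 12 ≤ 12 moves.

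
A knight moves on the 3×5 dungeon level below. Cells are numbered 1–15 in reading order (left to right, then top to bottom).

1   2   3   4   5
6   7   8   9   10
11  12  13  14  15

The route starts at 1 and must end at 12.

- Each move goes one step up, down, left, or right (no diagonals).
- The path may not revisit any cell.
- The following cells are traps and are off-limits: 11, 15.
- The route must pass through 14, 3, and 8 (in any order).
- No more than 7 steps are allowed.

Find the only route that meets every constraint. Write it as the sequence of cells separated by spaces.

Any route must reach 14, 3, and 8 and still end at 12 within 7 moves, so the order of the required stops is forced.
Route from 1: 2× right (reaching 3), down to 8, right to 9, down to 14, 2× left (reaching 12) — 7 moves in all.
Check: all required cells visited; 7 ≤ 7 moves.

1 2 3 8 9 14 13 12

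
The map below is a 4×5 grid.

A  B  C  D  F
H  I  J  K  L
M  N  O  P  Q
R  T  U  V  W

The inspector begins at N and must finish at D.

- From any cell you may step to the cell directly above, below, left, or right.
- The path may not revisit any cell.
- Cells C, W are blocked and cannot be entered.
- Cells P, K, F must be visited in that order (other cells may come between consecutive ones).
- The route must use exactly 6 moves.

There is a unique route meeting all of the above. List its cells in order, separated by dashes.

The waypoints must appear in the order P, K, F, with no cell reused.
Route from N: right 2 to P, up 1 to K, right 1 to L, up 1 to F, left 1 to D — 6 moves in all.
Check: order respected (P at step 2, K at step 3, F at step 5); 6 moves as required.

N - O - P - K - L - F - D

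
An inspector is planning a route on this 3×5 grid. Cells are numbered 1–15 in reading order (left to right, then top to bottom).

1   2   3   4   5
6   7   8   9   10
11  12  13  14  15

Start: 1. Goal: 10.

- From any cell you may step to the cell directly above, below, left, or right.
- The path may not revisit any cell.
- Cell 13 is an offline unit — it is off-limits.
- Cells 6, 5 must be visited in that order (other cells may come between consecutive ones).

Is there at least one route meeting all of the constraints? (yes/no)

yes

One route that works: 1 → 6 → 7 → 2 → 3 → 4 → 5 → 10.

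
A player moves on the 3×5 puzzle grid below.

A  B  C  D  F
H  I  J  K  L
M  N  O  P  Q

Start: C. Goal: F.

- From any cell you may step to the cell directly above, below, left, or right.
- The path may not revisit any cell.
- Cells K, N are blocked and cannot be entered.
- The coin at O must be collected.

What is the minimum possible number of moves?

6

Any route passes through O somewhere between C and F. Summing Manhattan distances along the two legs (C → O → F) gives a lower bound of 2 + 4 = 6 moves.
A route of 6 moves achieves this: C → J → O → P → Q → L → F.
Since 6 matches the lower bound, it is optimal.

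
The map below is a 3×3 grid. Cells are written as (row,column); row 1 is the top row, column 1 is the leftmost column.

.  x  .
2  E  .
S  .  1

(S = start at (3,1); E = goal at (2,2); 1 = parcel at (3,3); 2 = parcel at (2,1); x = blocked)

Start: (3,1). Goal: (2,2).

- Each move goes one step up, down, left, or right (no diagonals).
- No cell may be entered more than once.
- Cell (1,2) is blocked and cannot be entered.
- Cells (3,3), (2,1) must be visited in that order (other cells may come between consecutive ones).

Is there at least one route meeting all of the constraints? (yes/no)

no

Even ignoring the required order, no revisit-free route from (3,1) to (2,2) manages to pass through all of (3,3) and (2,1): branching out from (3,1), every path either misses one of them or, having collected them, can no longer reach (2,2) without re-entering a cell.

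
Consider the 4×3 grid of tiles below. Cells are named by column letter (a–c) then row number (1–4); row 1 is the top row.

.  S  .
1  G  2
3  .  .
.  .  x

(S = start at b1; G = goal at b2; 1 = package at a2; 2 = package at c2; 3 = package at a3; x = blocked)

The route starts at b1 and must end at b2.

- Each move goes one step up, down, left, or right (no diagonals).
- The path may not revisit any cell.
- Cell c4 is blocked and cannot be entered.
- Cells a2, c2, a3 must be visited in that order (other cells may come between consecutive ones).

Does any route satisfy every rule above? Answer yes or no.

Ignoring the required order, 4 revisit-free routes from b1 to b2 pass through all of a2, c2, and a3; the waypoint orders that occur are a2 → a3 → c2 (2); c2 → a3 → a2 (2) — never a2 → c2 → a3.

no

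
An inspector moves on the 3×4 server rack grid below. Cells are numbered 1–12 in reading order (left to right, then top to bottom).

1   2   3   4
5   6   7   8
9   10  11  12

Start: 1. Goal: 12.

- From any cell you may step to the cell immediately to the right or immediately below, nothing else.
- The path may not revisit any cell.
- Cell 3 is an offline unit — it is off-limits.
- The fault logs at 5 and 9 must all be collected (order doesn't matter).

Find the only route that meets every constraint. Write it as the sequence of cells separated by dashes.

Moves only go right or down, so the column and row indices never decrease.
Route from 1: 2× down (reaching 9), 3× right (reaching 12) — 5 moves in all.
Check: all required cells visited.

1 - 5 - 9 - 10 - 11 - 12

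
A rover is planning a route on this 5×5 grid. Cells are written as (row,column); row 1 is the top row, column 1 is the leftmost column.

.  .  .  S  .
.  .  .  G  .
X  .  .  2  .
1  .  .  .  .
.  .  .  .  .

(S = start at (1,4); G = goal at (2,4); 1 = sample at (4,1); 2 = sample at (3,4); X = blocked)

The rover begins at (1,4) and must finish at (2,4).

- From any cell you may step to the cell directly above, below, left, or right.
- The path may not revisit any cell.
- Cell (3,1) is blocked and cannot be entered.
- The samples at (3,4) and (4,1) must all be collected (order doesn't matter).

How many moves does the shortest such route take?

13

Any route passes through (3,4) and (4,1) in some order between (1,4) and (2,4). Summing Manhattan distances along each leg and taking the cheapest ordering ((1,4) → (4,1) → (3,4) → (2,4)) gives a lower bound of 6 + 4 + 1 = 11 moves.
The shortest route satisfying every rule uses 13 moves: (1,4) → (1,3) → (2,3) → (3,3) → (4,3) → (4,2) → (4,1) → (5,1) → (5,2) → (5,3) → (5,4) → (4,4) → (3,4) → (2,4).
The no-revisit rule (legs can't share cells) pushes the minimum above the 11-move bound; an exhaustive check rules out every length from 11 to 12, leaving 13 as the minimum.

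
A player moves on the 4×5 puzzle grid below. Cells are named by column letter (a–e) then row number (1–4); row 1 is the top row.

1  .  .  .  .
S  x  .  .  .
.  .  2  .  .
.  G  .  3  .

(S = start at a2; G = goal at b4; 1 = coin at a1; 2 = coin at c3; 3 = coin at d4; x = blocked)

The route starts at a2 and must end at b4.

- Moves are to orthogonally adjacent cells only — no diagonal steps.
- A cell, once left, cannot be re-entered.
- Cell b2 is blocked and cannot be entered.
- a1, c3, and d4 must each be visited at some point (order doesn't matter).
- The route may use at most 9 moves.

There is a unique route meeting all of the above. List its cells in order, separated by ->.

Any route must reach a1, c3, and d4 and still end at b4 within 9 moves, so the order of the required stops is forced.
Route from a2: up to a1, 2× right (reaching c1), 2× down (reaching c3), right to d3, down to d4, 2× left (reaching b4) — 9 moves in all.
Check: all required cells visited; 9 ≤ 9 moves.

a2 -> a1 -> b1 -> c1 -> c2 -> c3 -> d3 -> d4 -> c4 -> b4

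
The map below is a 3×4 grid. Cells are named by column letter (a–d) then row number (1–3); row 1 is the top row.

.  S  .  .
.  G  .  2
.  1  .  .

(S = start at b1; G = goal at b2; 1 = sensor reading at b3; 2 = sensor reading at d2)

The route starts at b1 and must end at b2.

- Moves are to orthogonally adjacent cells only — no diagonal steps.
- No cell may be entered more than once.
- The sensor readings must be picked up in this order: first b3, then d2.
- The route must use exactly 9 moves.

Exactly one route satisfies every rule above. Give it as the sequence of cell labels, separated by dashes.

The waypoints must appear in the order b3, d2, with no cell reused.
Route from b1: left to a1, 2× down (reaching a3), 3× right (reaching d3), up to d2, 2× left (reaching b2) — 9 moves in all.
Check: order respected (1 at step 4, 2 at step 7); 9 moves as required.

b1 - a1 - a2 - a3 - b3 - c3 - d3 - d2 - c2 - b2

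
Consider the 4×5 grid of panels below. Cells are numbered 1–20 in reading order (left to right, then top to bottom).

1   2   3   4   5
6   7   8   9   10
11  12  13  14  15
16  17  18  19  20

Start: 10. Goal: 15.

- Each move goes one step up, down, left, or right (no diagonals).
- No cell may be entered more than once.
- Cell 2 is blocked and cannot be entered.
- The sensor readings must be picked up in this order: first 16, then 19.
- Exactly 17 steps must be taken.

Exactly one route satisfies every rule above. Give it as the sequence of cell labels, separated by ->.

10 -> 5 -> 4 -> 3 -> 8 -> 9 -> 14 -> 13 -> 12 -> 7 -> 6 -> 11 -> 16 -> 17 -> 18 -> 19 -> 20 -> 15

The waypoints must appear in the order 16, 19, with no cell reused.
Route from 10: up 1 to 5, left 2 to 3, down 1 to 8, right 1 to 9, down 1 to 14, left 2 to 12, up 1 to 7, left 1 to 6, down 2 to 16, right 4 to 20, up 1 to 15 — 17 moves in all.
Check: order respected (16 at step 12, 19 at step 15); 17 moves as required.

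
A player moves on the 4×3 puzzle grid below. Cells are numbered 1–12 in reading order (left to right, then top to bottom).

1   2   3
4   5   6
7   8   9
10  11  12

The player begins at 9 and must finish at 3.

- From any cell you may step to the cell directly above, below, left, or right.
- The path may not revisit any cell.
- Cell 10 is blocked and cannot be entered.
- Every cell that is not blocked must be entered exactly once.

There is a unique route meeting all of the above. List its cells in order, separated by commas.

9, 12, 11, 8, 7, 4, 1, 2, 5, 6, 3

Need to visit all 11 open cells exactly once, starting at 9 and ending at 3.
Route from 9: down 1 to 12, left 1 to 11, up 1 to 8, left 1 to 7, up 2 to 1, right 1 to 2, down 1 to 5, right 1 to 6, up 1 to 3 — 10 moves in all.
Check: all 11 open cells covered.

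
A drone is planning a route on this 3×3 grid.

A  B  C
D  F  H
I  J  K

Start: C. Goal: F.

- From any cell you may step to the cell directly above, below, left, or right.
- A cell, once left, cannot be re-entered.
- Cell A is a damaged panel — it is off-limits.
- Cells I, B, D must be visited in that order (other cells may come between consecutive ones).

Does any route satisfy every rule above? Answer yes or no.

no

Even ignoring the required order, no revisit-free route from C to F manages to pass through all of I, B, and D: branching out from C, every path either misses one of them or, having collected them, can no longer reach F without re-entering a cell.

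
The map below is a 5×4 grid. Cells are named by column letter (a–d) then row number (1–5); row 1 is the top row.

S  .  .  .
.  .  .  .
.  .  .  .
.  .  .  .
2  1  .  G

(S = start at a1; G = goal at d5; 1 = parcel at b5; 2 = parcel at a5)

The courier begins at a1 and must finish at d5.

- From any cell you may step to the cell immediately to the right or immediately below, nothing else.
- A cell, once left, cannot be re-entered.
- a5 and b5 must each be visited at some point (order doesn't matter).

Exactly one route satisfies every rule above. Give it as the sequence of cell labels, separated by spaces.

a1 a2 a3 a4 a5 b5 c5 d5

Moves only go right or down, so the column and row indices never decrease.
Route from a1: down 4 to a5, right 3 to d5 — 7 moves in all.
Check: all required cells visited.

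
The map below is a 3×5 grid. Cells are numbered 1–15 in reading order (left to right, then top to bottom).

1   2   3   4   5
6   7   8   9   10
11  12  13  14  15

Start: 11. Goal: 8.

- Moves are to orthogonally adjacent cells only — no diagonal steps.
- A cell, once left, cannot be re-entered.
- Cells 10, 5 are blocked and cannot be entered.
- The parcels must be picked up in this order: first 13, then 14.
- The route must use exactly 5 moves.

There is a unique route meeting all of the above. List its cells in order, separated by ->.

The waypoints must appear in the order 13, 14, with no cell reused.
Route from 11: 3× right (reaching 14), up to 9, left to 8 — 5 moves in all.
Check: order respected (13 at step 2, 14 at step 3); 5 moves as required.

11 -> 12 -> 13 -> 14 -> 9 -> 8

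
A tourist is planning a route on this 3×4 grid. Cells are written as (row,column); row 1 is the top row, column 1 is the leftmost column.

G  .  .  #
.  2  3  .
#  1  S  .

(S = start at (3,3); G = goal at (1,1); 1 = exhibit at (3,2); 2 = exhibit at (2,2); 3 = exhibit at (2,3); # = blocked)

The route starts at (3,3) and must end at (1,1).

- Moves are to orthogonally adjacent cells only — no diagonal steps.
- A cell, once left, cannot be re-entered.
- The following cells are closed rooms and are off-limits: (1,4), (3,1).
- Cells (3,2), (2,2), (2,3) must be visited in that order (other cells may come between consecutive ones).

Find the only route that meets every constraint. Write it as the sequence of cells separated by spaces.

(3,3) (3,2) (2,2) (2,3) (1,3) (1,2) (1,1)

The waypoints must appear in the order (3,2), (2,2), (2,3), with no cell reused.
Route from (3,3): left to (3,2), up to (2,2), right to (2,3), up to (1,3), 2× left (reaching (1,1)) — 6 moves in all.
Check: order respected (1 at step 1, 2 at step 2, 3 at step 3).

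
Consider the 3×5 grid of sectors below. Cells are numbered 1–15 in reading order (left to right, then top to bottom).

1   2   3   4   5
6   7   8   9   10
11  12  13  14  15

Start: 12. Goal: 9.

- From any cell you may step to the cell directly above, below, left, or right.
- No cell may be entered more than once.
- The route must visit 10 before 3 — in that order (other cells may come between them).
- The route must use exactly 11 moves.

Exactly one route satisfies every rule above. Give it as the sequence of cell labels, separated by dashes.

12 - 13 - 14 - 15 - 10 - 5 - 4 - 3 - 2 - 7 - 8 - 9

The waypoints must appear in the order 10, 3, with no cell reused.
Route from 12: right 3 to 15, up 2 to 5, left 3 to 2, down 1 to 7, right 2 to 9 — 11 moves in all.
Check: order respected (10 at step 4, 3 at step 7); 11 moves as required.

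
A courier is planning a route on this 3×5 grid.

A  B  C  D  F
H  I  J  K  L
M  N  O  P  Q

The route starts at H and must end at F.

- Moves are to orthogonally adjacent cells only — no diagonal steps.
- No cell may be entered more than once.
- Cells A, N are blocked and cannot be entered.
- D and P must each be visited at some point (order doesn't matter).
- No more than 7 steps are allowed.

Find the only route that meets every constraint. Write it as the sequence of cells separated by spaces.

Any route must reach D and P and still end at F within 7 moves, so the order of the required stops is forced.
Route from H: 2× right (reaching J), down to O, right to P, 2× up (reaching D), right to F — 7 moves in all.
Check: all required cells visited; 7 ≤ 7 moves.

H I J O P K D F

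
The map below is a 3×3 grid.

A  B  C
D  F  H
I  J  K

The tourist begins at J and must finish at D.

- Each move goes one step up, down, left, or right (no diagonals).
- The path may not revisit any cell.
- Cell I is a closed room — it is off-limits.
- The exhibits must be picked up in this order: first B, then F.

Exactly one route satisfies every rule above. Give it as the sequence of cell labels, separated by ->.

J -> K -> H -> C -> B -> F -> D

The waypoints must appear in the order B, F, with no cell reused.
Route from J: right to K, 2× up (reaching C), left to B, down to F, left to D — 6 moves in all.
Check: order respected (B at step 4, F at step 5).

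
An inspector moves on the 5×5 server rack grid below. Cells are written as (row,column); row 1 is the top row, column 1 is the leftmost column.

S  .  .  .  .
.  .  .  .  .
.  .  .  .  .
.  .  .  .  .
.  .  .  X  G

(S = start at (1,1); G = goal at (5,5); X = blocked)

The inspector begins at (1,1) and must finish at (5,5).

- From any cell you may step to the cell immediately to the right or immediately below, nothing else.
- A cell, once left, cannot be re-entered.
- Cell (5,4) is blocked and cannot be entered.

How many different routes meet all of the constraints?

35

A right/down-only route from (1,1) to (5,5) makes exactly 4 down-moves and 4 right-moves in some order.
With no other constraints that would be C(8,4) = 70 routes.
Subtract routes through each blocked cell (inclusion–exclusion for overlaps): − through (5,4): 35 → 35.
That gives 35 routes.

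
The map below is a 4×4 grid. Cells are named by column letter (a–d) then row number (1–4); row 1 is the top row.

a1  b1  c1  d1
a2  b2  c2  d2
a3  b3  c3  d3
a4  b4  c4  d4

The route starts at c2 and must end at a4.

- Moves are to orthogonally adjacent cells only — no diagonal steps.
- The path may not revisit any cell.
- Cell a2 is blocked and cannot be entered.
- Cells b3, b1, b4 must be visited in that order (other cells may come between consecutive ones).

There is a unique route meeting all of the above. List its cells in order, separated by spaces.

The waypoints must appear in the order b3, b1, b4, with no cell reused.
Route from c2: down to c3, left to b3, 2× up (reaching b1), 2× right (reaching d1), 3× down (reaching d4), 3× left (reaching a4) — 12 moves in all.
Check: order respected (b3 at step 2, b1 at step 4, b4 at step 11).

c2 c3 b3 b2 b1 c1 d1 d2 d3 d4 c4 b4 a4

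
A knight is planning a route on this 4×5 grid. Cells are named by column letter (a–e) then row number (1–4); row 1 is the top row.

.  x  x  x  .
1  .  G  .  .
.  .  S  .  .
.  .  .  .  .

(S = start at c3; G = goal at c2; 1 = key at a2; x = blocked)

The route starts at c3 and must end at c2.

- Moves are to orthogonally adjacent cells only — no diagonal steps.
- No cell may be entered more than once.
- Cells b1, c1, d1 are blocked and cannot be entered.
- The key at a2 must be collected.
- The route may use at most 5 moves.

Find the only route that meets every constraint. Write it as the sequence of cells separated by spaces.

The 5-move cap with required stops at a2 leaves no slack for detours.
Route from c3: 2× left (reaching a3), up to a2, 2× right (reaching c2) — 5 moves in all.
Check: all required cells visited; 5 ≤ 5 moves.

c3 b3 a3 a2 b2 c2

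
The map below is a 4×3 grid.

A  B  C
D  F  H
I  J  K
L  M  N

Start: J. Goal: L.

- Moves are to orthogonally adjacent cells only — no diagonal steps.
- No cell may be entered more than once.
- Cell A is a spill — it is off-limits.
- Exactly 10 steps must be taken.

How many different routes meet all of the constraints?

Need simple routes of exactly 10 moves from J to L (Manhattan distance 2, so 4 moves are spent on a detour and 4 undoing it).
Enumerating: J M N K H C B F D I L | J I D F B C H K N M L.
That gives 2 routes.

2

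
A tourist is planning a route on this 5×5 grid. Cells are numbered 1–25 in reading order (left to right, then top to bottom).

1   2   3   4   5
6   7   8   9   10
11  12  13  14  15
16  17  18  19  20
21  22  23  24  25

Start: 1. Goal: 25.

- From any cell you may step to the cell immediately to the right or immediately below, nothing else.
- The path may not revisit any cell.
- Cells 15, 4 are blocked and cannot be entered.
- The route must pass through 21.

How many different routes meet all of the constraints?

1

A right/down-only route from 1 to 25 makes exactly 4 down-moves and 4 right-moves in some order.
With no other constraints that would be C(8,4) = 70 routes.
Split at 21 and multiply the segment counts (each segment already excludes blocked cells): 1→21: 1; 21→25: 1; product = 1.
That gives 1 route.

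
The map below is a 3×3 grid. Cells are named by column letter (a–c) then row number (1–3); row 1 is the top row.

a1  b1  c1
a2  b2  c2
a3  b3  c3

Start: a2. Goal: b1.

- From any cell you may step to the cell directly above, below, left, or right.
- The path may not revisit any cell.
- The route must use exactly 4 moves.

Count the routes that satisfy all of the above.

2

Need simple routes of exactly 4 moves from a2 to b1 (Manhattan distance 2, so 1 moves are spent on a detour and 1 undoing it).
Enumerating: a2 a3 b3 b2 b1 | a2 b2 c2 c1 b1.
That gives 2 routes.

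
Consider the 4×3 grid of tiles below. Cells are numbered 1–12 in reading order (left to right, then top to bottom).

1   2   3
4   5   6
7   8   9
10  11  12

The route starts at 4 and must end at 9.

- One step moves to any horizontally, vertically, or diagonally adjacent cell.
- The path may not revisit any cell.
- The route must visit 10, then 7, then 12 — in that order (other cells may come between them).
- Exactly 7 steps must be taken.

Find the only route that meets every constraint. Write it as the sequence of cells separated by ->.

The waypoints must appear in the order 10, 7, 12, with no cell reused.
Route from 4: right to 5, down to 8, down-left to 10, up to 7, down-right to 11, right to 12, up to 9 — 7 moves in all.
Check: order respected (10 at step 3, 7 at step 4, 12 at step 6); 7 moves as required.

4 -> 5 -> 8 -> 10 -> 7 -> 11 -> 12 -> 9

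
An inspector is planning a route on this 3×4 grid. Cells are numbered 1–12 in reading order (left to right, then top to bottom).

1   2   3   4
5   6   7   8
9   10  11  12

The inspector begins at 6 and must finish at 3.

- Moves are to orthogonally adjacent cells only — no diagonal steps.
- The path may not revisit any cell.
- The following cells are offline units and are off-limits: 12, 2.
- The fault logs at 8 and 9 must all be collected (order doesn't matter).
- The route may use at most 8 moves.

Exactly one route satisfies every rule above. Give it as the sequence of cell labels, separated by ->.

6 -> 5 -> 9 -> 10 -> 11 -> 7 -> 8 -> 4 -> 3

Any route must reach 8 and 9 and still end at 3 within 8 moves, so the order of the required stops is forced.
Route from 6: left to 5, down to 9, 2× right (reaching 11), up to 7, right to 8, up to 4, left to 3 — 8 moves in all.
Check: all required cells visited; 8 ≤ 8 moves.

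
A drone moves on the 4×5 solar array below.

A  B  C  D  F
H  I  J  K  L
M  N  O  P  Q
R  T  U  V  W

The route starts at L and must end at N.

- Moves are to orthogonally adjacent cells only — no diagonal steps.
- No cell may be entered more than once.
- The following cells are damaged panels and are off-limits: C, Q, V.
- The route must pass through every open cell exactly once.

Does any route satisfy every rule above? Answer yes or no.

no

Colour the cells like a checkerboard: each orthogonal step flips colour, so a Hamiltonian route alternates colours. Here there are 7 cells of one colour and 10 of the other, with start on the same colour as the goal — the counts and endpoints can't be arranged into an alternating sequence of length 17, so no Hamiltonian route exists.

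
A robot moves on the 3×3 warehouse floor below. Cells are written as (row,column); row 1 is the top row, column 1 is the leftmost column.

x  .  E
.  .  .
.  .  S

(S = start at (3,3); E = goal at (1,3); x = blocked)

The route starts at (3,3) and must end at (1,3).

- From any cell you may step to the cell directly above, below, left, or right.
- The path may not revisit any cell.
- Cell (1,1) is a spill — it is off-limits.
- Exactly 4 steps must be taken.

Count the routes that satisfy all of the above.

3

Need simple routes of exactly 4 moves from (3,3) to (1,3) (Manhattan distance 2, so 1 moves are spent on a detour and 1 undoing it).
Enumerating: (3,3) (2,3) (2,2) (1,2) (1,3) | (3,3) (3,2) (2,2) (1,2) (1,3) | (3,3) (3,2) (2,2) (2,3) (1,3).
That gives 3 routes.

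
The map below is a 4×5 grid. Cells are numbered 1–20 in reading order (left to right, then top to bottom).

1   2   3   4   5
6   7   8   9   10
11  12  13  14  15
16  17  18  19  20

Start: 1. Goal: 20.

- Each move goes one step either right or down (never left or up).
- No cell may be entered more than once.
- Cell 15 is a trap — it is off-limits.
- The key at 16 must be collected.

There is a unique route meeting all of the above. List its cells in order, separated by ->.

1 -> 6 -> 11 -> 16 -> 17 -> 18 -> 19 -> 20

Moves only go right or down, so the column and row indices never decrease.
Route from 1: down 3 to 16, right 4 to 20 — 7 moves in all.
Check: all required cells visited.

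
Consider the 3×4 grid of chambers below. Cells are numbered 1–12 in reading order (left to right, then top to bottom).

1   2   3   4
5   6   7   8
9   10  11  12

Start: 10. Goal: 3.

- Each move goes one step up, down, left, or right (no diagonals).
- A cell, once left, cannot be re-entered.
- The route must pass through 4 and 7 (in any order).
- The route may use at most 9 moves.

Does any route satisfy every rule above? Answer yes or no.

One route that works: 10 → 6 → 7 → 8 → 4 → 3.

yes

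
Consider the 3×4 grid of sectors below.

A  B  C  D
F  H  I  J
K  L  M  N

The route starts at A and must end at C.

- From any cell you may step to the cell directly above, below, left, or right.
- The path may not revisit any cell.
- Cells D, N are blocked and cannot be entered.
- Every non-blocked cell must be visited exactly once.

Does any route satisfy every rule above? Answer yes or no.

no

Cell J has only one open neighbour but is neither the start nor the goal, so a Hamiltonian route would have to both enter and leave it through the same neighbour — impossible without revisiting.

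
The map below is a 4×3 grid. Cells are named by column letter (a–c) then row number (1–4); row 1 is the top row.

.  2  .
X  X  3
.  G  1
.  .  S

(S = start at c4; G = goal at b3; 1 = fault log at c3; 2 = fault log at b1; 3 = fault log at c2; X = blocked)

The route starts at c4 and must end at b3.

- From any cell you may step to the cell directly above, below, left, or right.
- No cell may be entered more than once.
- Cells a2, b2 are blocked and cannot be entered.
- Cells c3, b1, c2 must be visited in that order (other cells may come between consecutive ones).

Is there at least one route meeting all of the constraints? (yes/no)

Even ignoring the required order, no revisit-free route from c4 to b3 manages to pass through all of c3, b1, and c2: branching out from c4, every path either misses one of them or, having collected them, can no longer reach b3 without re-entering a cell.

no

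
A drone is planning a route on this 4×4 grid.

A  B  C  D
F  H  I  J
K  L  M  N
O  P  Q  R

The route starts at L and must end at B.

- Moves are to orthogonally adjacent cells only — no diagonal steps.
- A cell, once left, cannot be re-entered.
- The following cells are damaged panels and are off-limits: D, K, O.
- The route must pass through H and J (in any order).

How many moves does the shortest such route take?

6

Any route passes through H and J in some order between L and B. Summing Manhattan distances along each leg and taking the cheapest ordering (L → H → J → B) gives a lower bound of 1 + 2 + 3 = 6 moves.
A route of 6 moves achieves this: L → M → N → J → I → H → B.
Since 6 matches the lower bound, it is optimal.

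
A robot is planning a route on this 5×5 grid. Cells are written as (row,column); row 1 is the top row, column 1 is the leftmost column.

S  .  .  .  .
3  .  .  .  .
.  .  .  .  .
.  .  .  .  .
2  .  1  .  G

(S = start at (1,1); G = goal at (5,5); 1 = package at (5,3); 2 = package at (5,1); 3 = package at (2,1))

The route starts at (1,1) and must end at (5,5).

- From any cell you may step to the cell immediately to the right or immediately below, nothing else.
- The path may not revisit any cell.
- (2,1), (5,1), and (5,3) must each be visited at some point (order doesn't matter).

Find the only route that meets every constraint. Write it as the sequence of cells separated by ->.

Moves only go right or down, so the column and row indices never decrease.
Route from (1,1): 4× down (reaching (5,1)), 4× right (reaching (5,5)) — 8 moves in all.
Check: all required cells visited.

(1,1) -> (2,1) -> (3,1) -> (4,1) -> (5,1) -> (5,2) -> (5,3) -> (5,4) -> (5,5)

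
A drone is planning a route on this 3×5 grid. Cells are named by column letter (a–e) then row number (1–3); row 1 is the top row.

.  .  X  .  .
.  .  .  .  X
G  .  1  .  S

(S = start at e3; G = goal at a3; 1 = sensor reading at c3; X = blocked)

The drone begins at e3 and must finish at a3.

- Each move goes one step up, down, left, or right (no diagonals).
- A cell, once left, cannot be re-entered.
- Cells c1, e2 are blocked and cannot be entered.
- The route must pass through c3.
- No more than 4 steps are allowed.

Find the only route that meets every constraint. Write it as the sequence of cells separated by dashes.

e3 - d3 - c3 - b3 - a3

Any route must reach c3 and still end at a3 within 4 moves, so the order of the required stops is forced.
Route from e3: 4× left (reaching a3) — 4 moves in all.
Check: all required cells visited; 4 ≤ 4 moves.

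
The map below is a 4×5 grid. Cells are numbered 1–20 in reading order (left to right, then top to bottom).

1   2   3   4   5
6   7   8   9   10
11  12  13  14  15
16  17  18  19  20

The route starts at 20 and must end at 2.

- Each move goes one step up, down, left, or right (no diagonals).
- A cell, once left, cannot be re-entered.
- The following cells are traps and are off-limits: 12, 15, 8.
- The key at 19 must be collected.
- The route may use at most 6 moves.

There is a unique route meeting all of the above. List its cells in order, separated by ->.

Any route must reach 19 and still end at 2 within 6 moves, so the order of the required stops is forced.
Route from 20: left to 19, 3× up (reaching 4), 2× left (reaching 2) — 6 moves in all.
Check: all required cells visited; 6 ≤ 6 moves.

20 -> 19 -> 14 -> 9 -> 4 -> 3 -> 2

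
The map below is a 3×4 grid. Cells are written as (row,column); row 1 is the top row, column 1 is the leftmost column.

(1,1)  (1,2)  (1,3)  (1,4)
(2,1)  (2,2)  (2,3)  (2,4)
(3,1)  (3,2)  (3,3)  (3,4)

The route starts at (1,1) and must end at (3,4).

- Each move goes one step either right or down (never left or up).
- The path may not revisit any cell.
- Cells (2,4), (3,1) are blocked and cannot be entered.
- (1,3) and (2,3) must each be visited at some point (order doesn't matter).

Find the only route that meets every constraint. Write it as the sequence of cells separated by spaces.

Moves only go right or down, so the column and row indices never decrease.
Route from (1,1): 2× right (reaching (1,3)), 2× down (reaching (3,3)), right to (3,4) — 5 moves in all.
Check: all required cells visited.

(1,1) (1,2) (1,3) (2,3) (3,3) (3,4)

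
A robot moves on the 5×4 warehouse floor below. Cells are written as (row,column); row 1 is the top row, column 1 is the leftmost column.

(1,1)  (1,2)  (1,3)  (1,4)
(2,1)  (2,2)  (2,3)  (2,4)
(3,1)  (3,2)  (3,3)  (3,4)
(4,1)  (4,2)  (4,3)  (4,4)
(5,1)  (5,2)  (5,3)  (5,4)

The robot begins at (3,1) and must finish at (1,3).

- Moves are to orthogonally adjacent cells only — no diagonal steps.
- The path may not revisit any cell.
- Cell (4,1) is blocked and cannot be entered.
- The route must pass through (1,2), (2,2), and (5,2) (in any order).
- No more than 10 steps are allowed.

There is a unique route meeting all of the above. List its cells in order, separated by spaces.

(3,1) (3,2) (4,2) (5,2) (5,3) (4,3) (3,3) (2,3) (2,2) (1,2) (1,3)

The budget equals the shortest possible length, so every move has to be on a shortest route through the required cells.
Route from (3,1): right 1 to (3,2), down 2 to (5,2), right 1 to (5,3), up 3 to (2,3), left 1 to (2,2), up 1 to (1,2), right 1 to (1,3) — 10 moves in all.
Check: all required cells visited; 10 ≤ 10 moves.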